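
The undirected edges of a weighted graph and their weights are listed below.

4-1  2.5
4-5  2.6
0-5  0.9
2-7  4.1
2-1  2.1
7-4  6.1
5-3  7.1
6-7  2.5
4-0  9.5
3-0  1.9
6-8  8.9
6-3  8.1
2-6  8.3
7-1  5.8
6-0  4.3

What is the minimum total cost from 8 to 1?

17.2

Candidate routes:
8–6–0–5–4–1: 8.9+4.3+0.9+2.6+2.5 = 19.2
8–6–7–2–1: 8.9+2.5+4.1+2.1 = 17.6
8–6–7–1: 8.9+2.5+5.8 = 17.2
Cheapest is 8–6–7–1 at 17.2.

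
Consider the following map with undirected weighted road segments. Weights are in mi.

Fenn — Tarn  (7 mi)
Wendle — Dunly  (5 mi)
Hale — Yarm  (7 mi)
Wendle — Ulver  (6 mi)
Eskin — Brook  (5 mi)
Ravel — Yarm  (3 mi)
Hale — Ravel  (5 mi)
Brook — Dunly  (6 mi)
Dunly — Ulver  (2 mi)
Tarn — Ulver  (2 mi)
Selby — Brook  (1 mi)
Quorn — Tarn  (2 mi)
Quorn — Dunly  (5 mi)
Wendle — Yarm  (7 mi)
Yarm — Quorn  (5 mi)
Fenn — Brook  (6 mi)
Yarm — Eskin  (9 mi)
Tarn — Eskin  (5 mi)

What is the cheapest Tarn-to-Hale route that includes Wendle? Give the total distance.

Best Tarn to Wendle: Tarn → Ulver → Wendle costing 8
Shortest Wendle→Hale: Wendle → Yarm → Hale = 14
Total via Wendle: 8 + 14 = 22 mi.

22 mi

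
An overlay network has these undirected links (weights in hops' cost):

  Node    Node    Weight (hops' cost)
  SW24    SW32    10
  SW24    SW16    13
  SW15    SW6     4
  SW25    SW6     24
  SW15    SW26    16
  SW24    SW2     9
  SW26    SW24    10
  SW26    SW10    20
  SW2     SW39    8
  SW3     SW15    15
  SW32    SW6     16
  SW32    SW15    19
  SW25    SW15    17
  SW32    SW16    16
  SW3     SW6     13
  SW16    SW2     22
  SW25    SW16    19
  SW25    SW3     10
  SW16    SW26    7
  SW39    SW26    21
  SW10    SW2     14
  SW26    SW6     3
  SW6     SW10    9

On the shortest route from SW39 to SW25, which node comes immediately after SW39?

SW26

Compare a few routes:
SW39–SW26–SW6–SW3–SW25: 21+3+13+10 = 47
SW39–SW26–SW6–SW15–SW25: 21+3+4+17 = 45
SW39–SW26–SW16–SW25: 21+7+19 = 47
The minimum is 45 hops' cost via SW39–SW26–SW6–SW15–SW25.
So from SW39 the first move is to SW26.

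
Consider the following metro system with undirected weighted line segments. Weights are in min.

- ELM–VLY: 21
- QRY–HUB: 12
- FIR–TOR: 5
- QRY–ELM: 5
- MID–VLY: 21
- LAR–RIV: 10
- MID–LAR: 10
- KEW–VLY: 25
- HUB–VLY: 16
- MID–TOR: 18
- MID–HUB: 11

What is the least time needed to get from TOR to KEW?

64 min

Compare a few routes:
TOR - MID - HUB - VLY - KEW: 18+11+16+25 = 70
TOR - MID - VLY - KEW: 18+21+25 = 64
The minimum is 64 min via TOR - MID - VLY - KEW.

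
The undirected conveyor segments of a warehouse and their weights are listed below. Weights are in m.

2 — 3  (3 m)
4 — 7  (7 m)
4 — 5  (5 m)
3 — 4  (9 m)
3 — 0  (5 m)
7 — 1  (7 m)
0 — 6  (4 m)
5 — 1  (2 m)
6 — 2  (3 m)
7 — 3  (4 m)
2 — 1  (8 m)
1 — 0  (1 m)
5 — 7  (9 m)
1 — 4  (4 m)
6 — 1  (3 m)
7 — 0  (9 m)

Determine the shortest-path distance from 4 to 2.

Settle nodes by increasing distance from 4:
4: 0
1: 4  (via 4)
0: 5  (via 1)
5: 5  (via 4)
6: 7  (via 1)
7: 7  (via 4)
3: 9  (via 4)
2: 10  (via 6)
Shortest route: 4 → 1 → 6 → 2 = 10 m.

10 m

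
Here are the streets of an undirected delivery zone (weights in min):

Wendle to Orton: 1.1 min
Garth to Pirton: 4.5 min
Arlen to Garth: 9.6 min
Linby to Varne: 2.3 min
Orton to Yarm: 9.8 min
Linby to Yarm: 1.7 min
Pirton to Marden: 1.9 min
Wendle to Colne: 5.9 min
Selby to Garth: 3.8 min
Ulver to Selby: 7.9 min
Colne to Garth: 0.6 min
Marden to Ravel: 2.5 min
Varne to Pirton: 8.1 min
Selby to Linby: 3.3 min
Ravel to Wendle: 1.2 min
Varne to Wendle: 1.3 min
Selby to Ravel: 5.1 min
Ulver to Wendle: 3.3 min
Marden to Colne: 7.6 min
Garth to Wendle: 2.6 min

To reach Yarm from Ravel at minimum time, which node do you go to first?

Enumerating some paths:
Ravel–Wendle–Varne–Linby–Yarm: 1.2+1.3+2.3+1.7 = 6.5
Ravel–Selby–Linby–Yarm: 5.1+3.3+1.7 = 10.1
Ravel–Wendle–Orton–Yarm: 1.2+1.1+9.8 = 12.1
The minimum is 6.5 min via Ravel–Wendle–Varne–Linby–Yarm.
So from Ravel the first move is to Wendle.

Wendle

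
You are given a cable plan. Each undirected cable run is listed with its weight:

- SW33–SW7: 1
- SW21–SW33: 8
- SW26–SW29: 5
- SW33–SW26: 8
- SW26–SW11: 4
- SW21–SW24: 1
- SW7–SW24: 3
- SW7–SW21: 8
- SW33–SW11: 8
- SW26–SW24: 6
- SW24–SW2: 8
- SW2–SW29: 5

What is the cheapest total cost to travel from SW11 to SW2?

Running Dijkstra from SW11:
SW11: 0
SW26: 4  (via SW11)
SW33: 8  (via SW11)
SW7: 9  (via SW33)
SW29: 9  (via SW26)
SW24: 10  (via SW26)
SW21: 11  (via SW24)
SW2: 14  (via SW29)
Shortest route: SW11 → SW26 → SW29 → SW2 = 14.

14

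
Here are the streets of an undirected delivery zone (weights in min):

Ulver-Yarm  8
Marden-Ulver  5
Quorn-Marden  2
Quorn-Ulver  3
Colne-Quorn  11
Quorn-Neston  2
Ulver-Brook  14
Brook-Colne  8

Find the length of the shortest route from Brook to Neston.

19 min

Enumerating some paths:
Brook → Ulver → Marden → Quorn → Neston: 14+5+2+2 = 23
Brook → Colne → Quorn → Neston: 8+11+2 = 21
Brook → Ulver → Quorn → Neston: 14+3+2 = 19
The minimum is 19 min via Brook → Ulver → Quorn → Neston.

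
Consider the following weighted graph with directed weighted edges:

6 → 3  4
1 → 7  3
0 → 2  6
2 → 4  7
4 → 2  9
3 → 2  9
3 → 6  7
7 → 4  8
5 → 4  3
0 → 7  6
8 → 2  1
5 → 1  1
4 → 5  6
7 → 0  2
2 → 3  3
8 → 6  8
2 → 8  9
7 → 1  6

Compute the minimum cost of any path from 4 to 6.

19

Compare a few routes:
4–2–3–6: 9+3+7 = 19
4–2–8–6: 9+9+8 = 26
4–5–1–7–0–2–3–6: 6+1+3+2+6+3+7 = 28
The minimum is 19 via 4–2–3–6.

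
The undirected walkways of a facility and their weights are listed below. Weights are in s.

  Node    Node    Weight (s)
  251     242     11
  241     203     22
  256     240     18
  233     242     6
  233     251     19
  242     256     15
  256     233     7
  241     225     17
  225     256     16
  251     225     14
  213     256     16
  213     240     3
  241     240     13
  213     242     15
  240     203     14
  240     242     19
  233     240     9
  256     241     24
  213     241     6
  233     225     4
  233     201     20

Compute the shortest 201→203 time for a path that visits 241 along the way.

Best 201 to 241: 201 → 233 → 240 → 213 → 241 costing 38
Shortest 241→203: 241 → 203 = 22
Total via 241: 38 + 22 = 60 s.

60 s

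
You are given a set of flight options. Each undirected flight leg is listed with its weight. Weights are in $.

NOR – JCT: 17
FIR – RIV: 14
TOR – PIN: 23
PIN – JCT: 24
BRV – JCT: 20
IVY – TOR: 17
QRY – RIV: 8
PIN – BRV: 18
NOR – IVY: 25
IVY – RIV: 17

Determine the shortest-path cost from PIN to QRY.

Shortest distances from PIN:
PIN: 0
BRV: 18  (via PIN)
TOR: 23  (via PIN)
JCT: 24  (via PIN)
IVY: 40  (via TOR)
NOR: 41  (via JCT)
RIV: 57  (via IVY)
QRY: 65  (via RIV)
Shortest route: PIN → TOR → IVY → RIV → QRY = $65.

$65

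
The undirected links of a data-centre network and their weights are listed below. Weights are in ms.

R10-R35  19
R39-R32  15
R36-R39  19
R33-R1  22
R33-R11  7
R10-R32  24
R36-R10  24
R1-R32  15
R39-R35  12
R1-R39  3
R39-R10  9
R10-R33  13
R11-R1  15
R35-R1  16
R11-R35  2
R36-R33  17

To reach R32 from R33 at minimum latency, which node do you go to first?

Candidate routes:
R33 - R11 - R35 - R39 - R32: 7+2+12+15 = 36
R33 - R11 - R1 - R32: 7+15+15 = 37
R33 - R1 - R32: 22+15 = 37
R33 - R10 - R39 - R32: 13+9+15 = 37
Cheapest is R33 - R11 - R35 - R39 - R32 at 36 ms.
So from R33 the first move is to R11.

R11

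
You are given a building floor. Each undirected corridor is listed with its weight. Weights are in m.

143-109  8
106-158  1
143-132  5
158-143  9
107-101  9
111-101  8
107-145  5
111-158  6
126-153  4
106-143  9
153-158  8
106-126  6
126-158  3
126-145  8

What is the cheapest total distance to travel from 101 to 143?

Compare a few routes:
101–111–158–143: 8+6+9 = 23
101–107–145–126–158–143: 9+5+8+3+9 = 34
101–111–158–106–143: 8+6+1+9 = 24
101–111–158–126–106–143: 8+6+3+6+9 = 32
The minimum is 23 m via 101–111–158–143.

23 m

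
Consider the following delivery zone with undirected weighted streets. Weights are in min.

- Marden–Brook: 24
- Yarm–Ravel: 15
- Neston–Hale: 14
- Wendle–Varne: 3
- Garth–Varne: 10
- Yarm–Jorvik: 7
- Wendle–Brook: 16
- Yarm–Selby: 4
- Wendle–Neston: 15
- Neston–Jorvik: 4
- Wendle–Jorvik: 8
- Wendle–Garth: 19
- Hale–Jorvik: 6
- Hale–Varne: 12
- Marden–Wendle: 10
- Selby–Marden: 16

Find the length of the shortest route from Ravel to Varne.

Running Dijkstra from Ravel:
Ravel: 0
Yarm: 15  (via Ravel)
Selby: 19  (via Yarm)
Jorvik: 22  (via Yarm)
Neston: 26  (via Jorvik)
Hale: 28  (via Jorvik)
Wendle: 30  (via Jorvik)
Varne: 33  (via Wendle)
Shortest route: Ravel–Yarm–Jorvik–Wendle–Varne = 33 min.

33 min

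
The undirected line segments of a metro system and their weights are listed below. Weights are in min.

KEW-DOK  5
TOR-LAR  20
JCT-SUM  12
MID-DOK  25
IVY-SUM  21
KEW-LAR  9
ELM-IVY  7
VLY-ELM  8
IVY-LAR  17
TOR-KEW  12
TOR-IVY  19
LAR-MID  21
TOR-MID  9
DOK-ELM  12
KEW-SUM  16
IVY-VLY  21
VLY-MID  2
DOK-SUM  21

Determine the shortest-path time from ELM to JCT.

40 min

Settle nodes by increasing distance from ELM:
ELM: 0
IVY: 7  (via ELM)
VLY: 8  (via ELM)
MID: 10  (via VLY)
DOK: 12  (via ELM)
KEW: 17  (via DOK)
TOR: 19  (via MID)
LAR: 24  (via IVY)
SUM: 28  (via IVY)
JCT: 40  (via SUM)
Shortest route: ELM–IVY–SUM–JCT = 40 min.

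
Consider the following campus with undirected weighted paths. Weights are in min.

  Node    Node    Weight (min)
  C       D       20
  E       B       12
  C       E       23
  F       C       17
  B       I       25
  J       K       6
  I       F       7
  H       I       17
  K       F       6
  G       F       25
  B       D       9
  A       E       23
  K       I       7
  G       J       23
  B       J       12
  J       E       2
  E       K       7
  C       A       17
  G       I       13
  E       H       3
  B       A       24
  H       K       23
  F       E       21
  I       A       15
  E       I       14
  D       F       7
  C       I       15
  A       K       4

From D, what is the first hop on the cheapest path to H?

F

Compare a few routes:
D - F - K - E - H: 7+6+7+3 = 23
D - B - E - H: 9+12+3 = 24
The minimum is 23 min via D - F - K - E - H.
So from D the first move is to F.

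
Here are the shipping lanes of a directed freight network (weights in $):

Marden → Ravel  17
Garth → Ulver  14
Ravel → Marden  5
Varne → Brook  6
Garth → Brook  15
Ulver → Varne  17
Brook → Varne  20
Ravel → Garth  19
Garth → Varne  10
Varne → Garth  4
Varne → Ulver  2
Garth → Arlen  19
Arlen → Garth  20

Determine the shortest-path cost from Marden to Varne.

Candidate routes:
Marden - Ravel - Garth - Ulver - Varne: 17+19+14+17 = 67
Marden - Ravel - Garth - Brook - Varne: 17+19+15+20 = 71
Marden - Ravel - Garth - Varne: 17+19+10 = 46
The minimum is $46 via Marden - Ravel - Garth - Varne.

$46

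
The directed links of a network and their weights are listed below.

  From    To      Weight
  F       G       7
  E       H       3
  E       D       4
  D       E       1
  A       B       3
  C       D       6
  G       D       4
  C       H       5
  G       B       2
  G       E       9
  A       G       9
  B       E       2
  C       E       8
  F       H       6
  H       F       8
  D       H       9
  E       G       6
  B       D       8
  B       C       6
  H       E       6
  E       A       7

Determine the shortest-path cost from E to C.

Enumerating some paths:
E → A → G → B → C: 7+9+2+6 = 24
E → A → B → C: 7+3+6 = 16
E → G → B → C: 6+2+6 = 14
Cheapest is E → G → B → C at 14.

14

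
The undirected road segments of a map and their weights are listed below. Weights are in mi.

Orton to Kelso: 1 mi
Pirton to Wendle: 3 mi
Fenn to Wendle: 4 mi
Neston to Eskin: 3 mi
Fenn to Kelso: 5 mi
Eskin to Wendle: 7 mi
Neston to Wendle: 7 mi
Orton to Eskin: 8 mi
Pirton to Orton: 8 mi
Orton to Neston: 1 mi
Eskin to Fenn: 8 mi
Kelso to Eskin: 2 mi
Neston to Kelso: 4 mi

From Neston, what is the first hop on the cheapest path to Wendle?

Wendle

Enumerating some paths:
Neston - Eskin - Wendle: 3+7 = 10
Neston - Orton - Kelso - Fenn - Wendle: 1+1+5+4 = 11
Neston - Orton - Kelso - Eskin - Wendle: 1+1+2+7 = 11
Neston - Wendle: 7 = 7
The minimum is 7 mi via Neston - Wendle.
So from Neston the first move is to Wendle.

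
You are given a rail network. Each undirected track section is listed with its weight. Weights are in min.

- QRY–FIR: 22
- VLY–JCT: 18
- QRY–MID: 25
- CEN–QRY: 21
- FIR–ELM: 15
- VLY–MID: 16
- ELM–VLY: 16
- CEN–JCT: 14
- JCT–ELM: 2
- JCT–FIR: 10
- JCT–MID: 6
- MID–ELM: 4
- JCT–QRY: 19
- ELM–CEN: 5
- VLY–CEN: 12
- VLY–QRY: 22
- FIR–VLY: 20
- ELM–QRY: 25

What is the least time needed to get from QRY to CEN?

21 min

Enumerating some paths:
QRY - CEN: 21 = 21
QRY - JCT - ELM - CEN: 19+2+5 = 26
The minimum is 21 min via QRY - CEN.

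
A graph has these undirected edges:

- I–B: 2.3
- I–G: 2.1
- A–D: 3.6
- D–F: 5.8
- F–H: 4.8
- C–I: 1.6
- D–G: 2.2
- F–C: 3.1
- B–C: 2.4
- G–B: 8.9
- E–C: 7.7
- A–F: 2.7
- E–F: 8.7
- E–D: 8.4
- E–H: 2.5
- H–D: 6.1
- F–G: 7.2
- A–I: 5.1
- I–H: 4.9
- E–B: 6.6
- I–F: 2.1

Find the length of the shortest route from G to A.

5.8

Settle nodes by increasing distance from G:
G: 0
I: 2.1  (via G)
D: 2.2  (via G)
C: 3.7  (via I)
F: 4.2  (via I)
B: 4.4  (via I)
A: 5.8  (via D)
Shortest route: G–D–A = 5.8.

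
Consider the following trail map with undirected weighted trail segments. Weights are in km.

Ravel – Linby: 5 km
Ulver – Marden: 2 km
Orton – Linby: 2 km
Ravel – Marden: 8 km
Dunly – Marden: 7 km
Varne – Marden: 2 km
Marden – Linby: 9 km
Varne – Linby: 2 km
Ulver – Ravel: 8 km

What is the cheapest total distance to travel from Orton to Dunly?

Shortest distances from Orton:
Orton: 0
Linby: 2  (via Orton)
Varne: 4  (via Linby)
Marden: 6  (via Varne)
Ravel: 7  (via Linby)
Ulver: 8  (via Marden)
Dunly: 13  (via Marden)
Shortest route: Orton → Linby → Varne → Marden → Dunly = 13 km.

13 km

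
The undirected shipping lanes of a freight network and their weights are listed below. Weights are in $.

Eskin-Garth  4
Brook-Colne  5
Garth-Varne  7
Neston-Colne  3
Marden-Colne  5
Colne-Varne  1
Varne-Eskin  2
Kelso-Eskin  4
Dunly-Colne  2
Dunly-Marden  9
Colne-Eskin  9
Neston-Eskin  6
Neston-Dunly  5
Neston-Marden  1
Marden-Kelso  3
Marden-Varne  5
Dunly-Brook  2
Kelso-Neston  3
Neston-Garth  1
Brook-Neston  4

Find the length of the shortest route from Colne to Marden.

Running Dijkstra from Colne:
Colne: 0
Varne: 1  (via Colne)
Dunly: 2  (via Colne)
Eskin: 3  (via Varne)
Neston: 3  (via Colne)
Brook: 4  (via Dunly)
Marden: 4  (via Neston)
Shortest route: Colne → Neston → Marden = $4.

$4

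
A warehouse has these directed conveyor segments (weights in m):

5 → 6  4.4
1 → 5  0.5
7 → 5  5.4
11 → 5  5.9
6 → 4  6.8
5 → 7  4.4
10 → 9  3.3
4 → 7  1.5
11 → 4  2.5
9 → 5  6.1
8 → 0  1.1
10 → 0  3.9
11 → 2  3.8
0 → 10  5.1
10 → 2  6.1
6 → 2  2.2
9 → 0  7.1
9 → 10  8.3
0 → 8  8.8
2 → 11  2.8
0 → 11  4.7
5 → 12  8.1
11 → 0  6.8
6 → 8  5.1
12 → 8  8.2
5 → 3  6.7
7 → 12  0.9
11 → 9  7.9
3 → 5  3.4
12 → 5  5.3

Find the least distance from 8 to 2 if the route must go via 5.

Best 8 to 5: 8 → 0 → 11 → 5 costing 11.7
Shortest 5→2: 5 → 6 → 2 = 6.6
Total via 5: 11.7 + 6.6 = 18.3 m.

18.3 m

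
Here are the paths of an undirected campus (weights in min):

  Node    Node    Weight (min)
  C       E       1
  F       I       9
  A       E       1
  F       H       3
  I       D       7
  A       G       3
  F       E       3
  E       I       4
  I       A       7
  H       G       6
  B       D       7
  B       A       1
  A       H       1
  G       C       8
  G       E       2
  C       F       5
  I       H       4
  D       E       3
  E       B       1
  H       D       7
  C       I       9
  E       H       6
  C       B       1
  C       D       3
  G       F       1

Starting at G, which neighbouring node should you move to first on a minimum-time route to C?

Candidate routes:
G–E–C: 2+1 = 3
G–E–B–C: 2+1+1 = 4
Cheapest is G–E–C at 3 min.
So from G the first move is to E.

E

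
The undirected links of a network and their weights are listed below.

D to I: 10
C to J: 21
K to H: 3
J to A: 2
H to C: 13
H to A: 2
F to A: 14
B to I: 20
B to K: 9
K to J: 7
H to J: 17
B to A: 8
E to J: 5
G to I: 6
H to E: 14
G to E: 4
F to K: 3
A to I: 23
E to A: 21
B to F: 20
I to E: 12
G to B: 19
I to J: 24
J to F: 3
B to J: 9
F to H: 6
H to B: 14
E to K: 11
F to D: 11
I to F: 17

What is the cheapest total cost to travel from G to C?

26

Compare a few routes:
G → E → J → F → H → C: 4+5+3+6+13 = 31
G → E → J → C: 4+5+21 = 30
G → E → J → A → H → C: 4+5+2+2+13 = 26
The minimum is 26 via G → E → J → A → H → C.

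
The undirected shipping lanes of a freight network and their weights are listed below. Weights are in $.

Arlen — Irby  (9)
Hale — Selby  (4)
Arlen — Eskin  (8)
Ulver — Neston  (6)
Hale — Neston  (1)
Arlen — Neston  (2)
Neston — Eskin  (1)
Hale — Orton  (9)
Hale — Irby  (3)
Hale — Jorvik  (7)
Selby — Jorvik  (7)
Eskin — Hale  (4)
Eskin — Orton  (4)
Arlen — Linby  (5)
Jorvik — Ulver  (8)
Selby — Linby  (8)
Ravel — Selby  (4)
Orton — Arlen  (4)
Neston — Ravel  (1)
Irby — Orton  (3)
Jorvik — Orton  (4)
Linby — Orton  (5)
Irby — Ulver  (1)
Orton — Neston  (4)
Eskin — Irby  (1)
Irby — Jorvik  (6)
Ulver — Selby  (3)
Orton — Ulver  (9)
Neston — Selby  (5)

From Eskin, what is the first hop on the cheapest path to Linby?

Candidate routes:
Eskin–Neston–Arlen–Linby: 1+2+5 = 8
Eskin–Orton–Linby: 4+5 = 9
Cheapest is Eskin–Neston–Arlen–Linby at $8.
So from Eskin the first move is to Neston.

Neston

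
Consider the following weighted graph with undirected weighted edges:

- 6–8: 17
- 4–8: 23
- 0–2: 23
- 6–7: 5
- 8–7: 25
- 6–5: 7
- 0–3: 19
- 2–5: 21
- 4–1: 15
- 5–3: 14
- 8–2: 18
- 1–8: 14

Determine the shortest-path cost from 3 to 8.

38

Compare a few routes:
3 - 5 - 6 - 7 - 8: 14+7+5+25 = 51
3 - 5 - 6 - 8: 14+7+17 = 38
Cheapest is 3 - 5 - 6 - 8 at 38.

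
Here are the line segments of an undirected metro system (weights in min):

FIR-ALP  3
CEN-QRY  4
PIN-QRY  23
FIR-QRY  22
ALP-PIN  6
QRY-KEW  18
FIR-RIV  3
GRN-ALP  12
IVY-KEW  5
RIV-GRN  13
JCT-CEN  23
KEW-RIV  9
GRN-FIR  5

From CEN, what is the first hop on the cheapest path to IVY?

Enumerating some paths:
CEN - QRY - PIN - ALP - FIR - RIV - KEW - IVY: 4+23+6+3+3+9+5 = 53
CEN - QRY - KEW - IVY: 4+18+5 = 27
CEN - QRY - FIR - RIV - KEW - IVY: 4+22+3+9+5 = 43
CEN - QRY - FIR - GRN - RIV - KEW - IVY: 4+22+5+13+9+5 = 58
The minimum is 27 min via CEN - QRY - KEW - IVY.
So from CEN the first move is to QRY.

QRY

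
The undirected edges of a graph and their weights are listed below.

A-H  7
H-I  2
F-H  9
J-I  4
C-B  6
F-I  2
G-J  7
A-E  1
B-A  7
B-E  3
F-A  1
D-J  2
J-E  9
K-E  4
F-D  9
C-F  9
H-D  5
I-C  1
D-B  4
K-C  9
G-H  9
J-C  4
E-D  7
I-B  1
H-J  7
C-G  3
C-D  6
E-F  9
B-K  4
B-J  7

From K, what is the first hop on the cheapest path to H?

B

Compare a few routes:
K–C–I–H: 9+1+2 = 12
K–B–I–H: 4+1+2 = 7
K–E–B–I–H: 4+3+1+2 = 10
K–E–A–F–I–H: 4+1+1+2+2 = 10
The minimum is 7 via K–B–I–H.
So from K the first move is to B.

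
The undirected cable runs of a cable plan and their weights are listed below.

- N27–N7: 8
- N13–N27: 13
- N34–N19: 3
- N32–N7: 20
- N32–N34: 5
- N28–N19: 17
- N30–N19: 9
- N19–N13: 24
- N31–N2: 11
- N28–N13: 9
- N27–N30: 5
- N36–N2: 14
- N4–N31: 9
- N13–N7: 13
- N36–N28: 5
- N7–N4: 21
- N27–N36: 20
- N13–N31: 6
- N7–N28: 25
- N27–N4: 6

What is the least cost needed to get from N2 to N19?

Candidate routes:
N2 → N31 → N4 → N27 → N30 → N19: 11+9+6+5+9 = 40
N2 → N36 → N28 → N19: 14+5+17 = 36
Cheapest is N2 → N36 → N28 → N19 at 36.

36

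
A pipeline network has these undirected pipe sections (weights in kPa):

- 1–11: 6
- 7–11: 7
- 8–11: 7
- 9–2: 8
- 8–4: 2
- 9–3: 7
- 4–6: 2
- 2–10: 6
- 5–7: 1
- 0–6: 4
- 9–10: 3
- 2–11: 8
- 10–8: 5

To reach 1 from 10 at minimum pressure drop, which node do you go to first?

8

Compare a few routes:
10 - 9 - 2 - 11 - 1: 3+8+8+6 = 25
10 - 8 - 11 - 1: 5+7+6 = 18
10 - 2 - 11 - 1: 6+8+6 = 20
Cheapest is 10 - 8 - 11 - 1 at 18 kPa.
So from 10 the first move is to 8.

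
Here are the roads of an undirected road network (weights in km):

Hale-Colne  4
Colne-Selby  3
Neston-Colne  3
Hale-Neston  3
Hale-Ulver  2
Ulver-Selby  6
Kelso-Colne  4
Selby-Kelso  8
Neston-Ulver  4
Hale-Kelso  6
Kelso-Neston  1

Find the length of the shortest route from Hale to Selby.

Candidate routes:
Hale → Neston → Kelso → Colne → Selby: 3+1+4+3 = 11
Hale → Colne → Selby: 4+3 = 7
Hale → Ulver → Selby: 2+6 = 8
Hale → Neston → Colne → Selby: 3+3+3 = 9
The minimum is 7 km via Hale → Colne → Selby.

7 km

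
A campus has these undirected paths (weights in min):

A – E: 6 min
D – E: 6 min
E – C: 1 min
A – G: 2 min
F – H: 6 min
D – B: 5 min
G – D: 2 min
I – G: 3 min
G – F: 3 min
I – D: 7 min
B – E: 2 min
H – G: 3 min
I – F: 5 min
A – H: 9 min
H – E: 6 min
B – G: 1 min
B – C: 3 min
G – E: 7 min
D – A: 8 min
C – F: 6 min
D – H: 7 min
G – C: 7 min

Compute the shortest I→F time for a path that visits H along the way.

Best I to H: I–G–H costing 6
Best H to F: H–F costing 6
Total via H: 6 + 6 = 12 min.

12 min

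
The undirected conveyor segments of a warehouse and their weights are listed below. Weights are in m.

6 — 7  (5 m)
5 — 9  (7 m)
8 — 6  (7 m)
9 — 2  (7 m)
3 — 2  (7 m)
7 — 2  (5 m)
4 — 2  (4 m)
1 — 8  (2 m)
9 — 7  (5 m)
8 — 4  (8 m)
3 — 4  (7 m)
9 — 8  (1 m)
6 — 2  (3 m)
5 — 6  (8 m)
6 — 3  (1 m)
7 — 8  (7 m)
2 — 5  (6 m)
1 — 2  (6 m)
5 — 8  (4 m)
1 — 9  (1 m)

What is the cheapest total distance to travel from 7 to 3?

Settle nodes by increasing distance from 7:
7: 0
2: 5  (via 7)
6: 5  (via 7)
9: 5  (via 7)
1: 6  (via 9)
3: 6  (via 6)
Shortest route: 7–6–3 = 6 m.

6 m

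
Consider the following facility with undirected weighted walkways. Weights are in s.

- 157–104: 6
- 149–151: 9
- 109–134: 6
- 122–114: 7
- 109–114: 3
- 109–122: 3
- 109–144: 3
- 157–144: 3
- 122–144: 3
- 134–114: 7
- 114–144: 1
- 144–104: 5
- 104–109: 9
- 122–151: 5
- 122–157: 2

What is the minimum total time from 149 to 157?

16 s

Shortest distances from 149:
149: 0
151: 9  (via 149)
122: 14  (via 151)
157: 16  (via 122)
Shortest route: 149–151–122–157 = 16 s.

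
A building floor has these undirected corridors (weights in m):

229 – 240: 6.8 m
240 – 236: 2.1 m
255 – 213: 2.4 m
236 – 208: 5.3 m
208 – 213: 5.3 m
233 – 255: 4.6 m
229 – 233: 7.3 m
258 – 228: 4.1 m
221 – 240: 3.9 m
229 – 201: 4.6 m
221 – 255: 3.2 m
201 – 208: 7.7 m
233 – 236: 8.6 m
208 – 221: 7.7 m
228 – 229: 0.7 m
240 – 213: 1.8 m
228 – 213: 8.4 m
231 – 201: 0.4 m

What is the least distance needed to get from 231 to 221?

Enumerating some paths:
231 - 201 - 208 - 221: 0.4+7.7+7.7 = 15.8
231 - 201 - 208 - 213 - 255 - 221: 0.4+7.7+5.3+2.4+3.2 = 19
231 - 201 - 229 - 240 - 221: 0.4+4.6+6.8+3.9 = 15.7
Cheapest is 231 - 201 - 229 - 240 - 221 at 15.7 m.

15.7 m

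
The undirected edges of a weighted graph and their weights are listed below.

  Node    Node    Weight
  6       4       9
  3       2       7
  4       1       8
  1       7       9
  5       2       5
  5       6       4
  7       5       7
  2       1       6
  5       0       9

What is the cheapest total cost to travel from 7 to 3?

Candidate routes:
7–1–2–3: 9+6+7 = 22
7–5–2–3: 7+5+7 = 19
The minimum is 19 via 7–5–2–3.

19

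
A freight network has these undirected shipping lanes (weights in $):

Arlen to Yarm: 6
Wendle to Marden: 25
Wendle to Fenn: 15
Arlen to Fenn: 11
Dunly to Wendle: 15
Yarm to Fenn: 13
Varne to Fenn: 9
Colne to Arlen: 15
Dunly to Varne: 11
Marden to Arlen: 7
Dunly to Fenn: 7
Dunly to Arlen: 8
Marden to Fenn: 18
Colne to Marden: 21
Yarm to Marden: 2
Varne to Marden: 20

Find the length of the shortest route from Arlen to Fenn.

$11

Settle nodes by increasing distance from Arlen:
Arlen: 0
Yarm: 6  (via Arlen)
Marden: 7  (via Arlen)
Dunly: 8  (via Arlen)
Fenn: 11  (via Arlen)
Shortest route: Arlen → Fenn = $11.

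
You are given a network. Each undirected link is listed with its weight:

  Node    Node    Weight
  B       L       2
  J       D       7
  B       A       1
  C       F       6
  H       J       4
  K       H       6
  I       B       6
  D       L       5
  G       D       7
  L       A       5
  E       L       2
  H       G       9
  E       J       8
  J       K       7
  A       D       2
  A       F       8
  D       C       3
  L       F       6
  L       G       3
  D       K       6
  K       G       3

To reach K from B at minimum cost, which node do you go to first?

L

Enumerating some paths:
B → L → G → K: 2+3+3 = 8
B → L → D → K: 2+5+6 = 13
B → A → L → G → K: 1+5+3+3 = 12
B → A → D → K: 1+2+6 = 9
Cheapest is B → L → G → K at 8.
So from B the first move is to L.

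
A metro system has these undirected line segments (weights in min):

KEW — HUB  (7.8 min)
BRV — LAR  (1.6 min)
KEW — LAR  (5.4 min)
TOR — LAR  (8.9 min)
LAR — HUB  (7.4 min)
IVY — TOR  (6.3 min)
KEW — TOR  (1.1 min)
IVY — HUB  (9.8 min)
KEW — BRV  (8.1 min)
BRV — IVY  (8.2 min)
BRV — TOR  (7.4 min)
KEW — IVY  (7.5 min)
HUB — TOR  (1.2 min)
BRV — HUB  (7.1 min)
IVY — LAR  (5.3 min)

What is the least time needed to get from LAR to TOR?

Compare a few routes:
LAR - HUB - TOR: 7.4+1.2 = 8.6
LAR - KEW - TOR: 5.4+1.1 = 6.5
The minimum is 6.5 min via LAR - KEW - TOR.

6.5 min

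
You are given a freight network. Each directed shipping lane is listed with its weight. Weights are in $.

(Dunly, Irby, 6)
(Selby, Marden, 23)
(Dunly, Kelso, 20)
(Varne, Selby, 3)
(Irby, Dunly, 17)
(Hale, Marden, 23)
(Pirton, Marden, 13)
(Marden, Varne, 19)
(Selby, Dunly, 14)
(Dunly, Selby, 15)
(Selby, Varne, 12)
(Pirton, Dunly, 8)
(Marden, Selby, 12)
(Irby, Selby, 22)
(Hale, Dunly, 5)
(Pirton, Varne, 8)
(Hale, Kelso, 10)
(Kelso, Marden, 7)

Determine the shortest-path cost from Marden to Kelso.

$46

Settle nodes by increasing distance from Marden:
Marden: 0
Selby: 12  (via Marden)
Varne: 19  (via Marden)
Dunly: 26  (via Selby)
Irby: 32  (via Dunly)
Kelso: 46  (via Dunly)
Shortest route: Marden–Selby–Dunly–Kelso = $46.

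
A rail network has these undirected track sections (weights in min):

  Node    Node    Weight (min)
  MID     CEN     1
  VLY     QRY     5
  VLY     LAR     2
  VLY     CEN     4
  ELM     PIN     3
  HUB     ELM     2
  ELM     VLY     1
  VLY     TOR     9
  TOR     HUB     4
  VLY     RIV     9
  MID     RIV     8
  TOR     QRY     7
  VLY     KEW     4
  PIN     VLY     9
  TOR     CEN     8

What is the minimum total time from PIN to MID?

9 min

Compare a few routes:
PIN - VLY - CEN - MID: 9+4+1 = 14
PIN - ELM - VLY - RIV - MID: 3+1+9+8 = 21
PIN - ELM - HUB - TOR - CEN - MID: 3+2+4+8+1 = 18
PIN - ELM - VLY - CEN - MID: 3+1+4+1 = 9
Cheapest is PIN - ELM - VLY - CEN - MID at 9 min.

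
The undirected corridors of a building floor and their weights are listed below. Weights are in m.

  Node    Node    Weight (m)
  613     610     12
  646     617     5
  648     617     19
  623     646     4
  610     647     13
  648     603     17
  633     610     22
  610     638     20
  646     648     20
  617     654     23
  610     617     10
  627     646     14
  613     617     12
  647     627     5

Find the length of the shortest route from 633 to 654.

Enumerating some paths:
633 - 610 - 647 - 627 - 646 - 617 - 654: 22+13+5+14+5+23 = 82
633 - 610 - 613 - 617 - 654: 22+12+12+23 = 69
633 - 610 - 617 - 654: 22+10+23 = 55
The minimum is 55 m via 633 - 610 - 617 - 654.

55 m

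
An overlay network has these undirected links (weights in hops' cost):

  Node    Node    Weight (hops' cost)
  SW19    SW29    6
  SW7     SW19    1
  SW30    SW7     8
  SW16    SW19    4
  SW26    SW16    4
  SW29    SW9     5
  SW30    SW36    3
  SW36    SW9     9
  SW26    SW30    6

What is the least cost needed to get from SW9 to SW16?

Candidate routes:
SW9 → SW36 → SW30 → SW7 → SW19 → SW16: 9+3+8+1+4 = 25
SW9 → SW29 → SW19 → SW7 → SW30 → SW26 → SW16: 5+6+1+8+6+4 = 30
SW9 → SW36 → SW30 → SW26 → SW16: 9+3+6+4 = 22
SW9 → SW29 → SW19 → SW16: 5+6+4 = 15
The minimum is 15 hops' cost via SW9 → SW29 → SW19 → SW16.

15 hops' cost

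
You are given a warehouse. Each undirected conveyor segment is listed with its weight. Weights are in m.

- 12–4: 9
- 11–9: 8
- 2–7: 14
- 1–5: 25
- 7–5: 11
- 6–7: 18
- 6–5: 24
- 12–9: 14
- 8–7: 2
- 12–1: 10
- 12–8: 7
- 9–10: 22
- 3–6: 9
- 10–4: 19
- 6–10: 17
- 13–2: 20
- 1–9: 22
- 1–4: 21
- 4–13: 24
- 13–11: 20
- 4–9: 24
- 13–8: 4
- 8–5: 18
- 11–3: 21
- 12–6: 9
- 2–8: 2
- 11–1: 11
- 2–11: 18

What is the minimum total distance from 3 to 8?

25 m

Enumerating some paths:
3–6–7–2–8: 9+18+14+2 = 43
3–11–2–8: 21+18+2 = 41
3–6–7–8: 9+18+2 = 29
3–6–12–8: 9+9+7 = 25
The minimum is 25 m via 3–6–12–8.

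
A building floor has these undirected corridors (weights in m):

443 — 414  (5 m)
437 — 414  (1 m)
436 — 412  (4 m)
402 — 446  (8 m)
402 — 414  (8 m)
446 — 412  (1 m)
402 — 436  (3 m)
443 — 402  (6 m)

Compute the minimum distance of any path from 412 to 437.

16 m

Candidate routes:
412 → 446 → 402 → 443 → 414 → 437: 1+8+6+5+1 = 21
412 → 436 → 402 → 443 → 414 → 437: 4+3+6+5+1 = 19
412 → 436 → 402 → 414 → 437: 4+3+8+1 = 16
412 → 446 → 402 → 414 → 437: 1+8+8+1 = 18
The minimum is 16 m via 412 → 436 → 402 → 414 → 437.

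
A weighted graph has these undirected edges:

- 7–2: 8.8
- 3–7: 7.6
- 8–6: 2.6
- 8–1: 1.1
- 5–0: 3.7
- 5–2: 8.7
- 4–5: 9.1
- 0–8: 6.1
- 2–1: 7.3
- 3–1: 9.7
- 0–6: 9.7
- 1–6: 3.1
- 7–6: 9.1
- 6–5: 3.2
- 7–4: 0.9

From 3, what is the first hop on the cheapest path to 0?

Candidate routes:
3 - 1 - 6 - 5 - 0: 9.7+3.1+3.2+3.7 = 19.7
3 - 1 - 8 - 0: 9.7+1.1+6.1 = 16.9
3 - 1 - 8 - 6 - 5 - 0: 9.7+1.1+2.6+3.2+3.7 = 20.3
The minimum is 16.9 via 3 - 1 - 8 - 0.
So from 3 the first move is to 1.

1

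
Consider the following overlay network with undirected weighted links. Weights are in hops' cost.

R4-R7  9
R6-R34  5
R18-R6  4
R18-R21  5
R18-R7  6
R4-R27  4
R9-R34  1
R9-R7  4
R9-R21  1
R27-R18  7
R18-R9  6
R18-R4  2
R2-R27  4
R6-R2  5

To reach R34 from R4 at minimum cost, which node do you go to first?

Compare a few routes:
R4 - R18 - R9 - R34: 2+6+1 = 9
R4 - R18 - R7 - R9 - R34: 2+6+4+1 = 13
R4 - R18 - R6 - R34: 2+4+5 = 11
R4 - R7 - R9 - R34: 9+4+1 = 14
Cheapest is R4 - R18 - R9 - R34 at 9 hops' cost.
So from R4 the first move is to R18.

R18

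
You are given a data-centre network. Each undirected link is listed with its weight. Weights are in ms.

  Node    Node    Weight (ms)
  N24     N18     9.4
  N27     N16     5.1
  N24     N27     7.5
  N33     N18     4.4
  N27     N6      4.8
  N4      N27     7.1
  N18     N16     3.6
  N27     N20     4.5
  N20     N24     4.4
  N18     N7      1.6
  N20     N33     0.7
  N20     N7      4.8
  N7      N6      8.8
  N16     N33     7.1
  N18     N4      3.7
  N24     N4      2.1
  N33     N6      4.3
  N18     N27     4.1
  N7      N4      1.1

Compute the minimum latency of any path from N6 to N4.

Compare a few routes:
N6 → N7 → N4: 8.8+1.1 = 9.9
N6 → N33 → N20 → N24 → N4: 4.3+0.7+4.4+2.1 = 11.5
N6 → N33 → N20 → N7 → N4: 4.3+0.7+4.8+1.1 = 10.9
N6 → N33 → N18 → N7 → N4: 4.3+4.4+1.6+1.1 = 11.4
The minimum is 9.9 ms via N6 → N7 → N4.

9.9 ms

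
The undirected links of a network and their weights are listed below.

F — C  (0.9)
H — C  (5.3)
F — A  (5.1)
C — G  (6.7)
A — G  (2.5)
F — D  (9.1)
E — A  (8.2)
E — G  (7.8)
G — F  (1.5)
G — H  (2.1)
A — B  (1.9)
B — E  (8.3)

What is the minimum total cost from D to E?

18.4

Running Dijkstra from D:
D: 0
F: 9.1  (via D)
C: 10  (via F)
G: 10.6  (via F)
H: 12.7  (via G)
A: 13.1  (via G)
B: 15  (via A)
E: 18.4  (via G)
Shortest route: D → F → G → E = 18.4.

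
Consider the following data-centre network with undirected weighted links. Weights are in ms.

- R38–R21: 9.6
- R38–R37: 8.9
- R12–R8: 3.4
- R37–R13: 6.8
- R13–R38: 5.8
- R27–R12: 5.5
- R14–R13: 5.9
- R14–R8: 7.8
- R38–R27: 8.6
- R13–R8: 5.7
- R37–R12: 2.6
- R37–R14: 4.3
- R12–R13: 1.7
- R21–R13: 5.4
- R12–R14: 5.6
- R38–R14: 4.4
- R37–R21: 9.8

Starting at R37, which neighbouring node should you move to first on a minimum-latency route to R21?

R12

Compare a few routes:
R37 - R21: 9.8 = 9.8
R37 - R14 - R13 - R21: 4.3+5.9+5.4 = 15.6
R37 - R13 - R21: 6.8+5.4 = 12.2
R37 - R12 - R13 - R21: 2.6+1.7+5.4 = 9.7
The minimum is 9.7 ms via R37 - R12 - R13 - R21.
So from R37 the first move is to R12.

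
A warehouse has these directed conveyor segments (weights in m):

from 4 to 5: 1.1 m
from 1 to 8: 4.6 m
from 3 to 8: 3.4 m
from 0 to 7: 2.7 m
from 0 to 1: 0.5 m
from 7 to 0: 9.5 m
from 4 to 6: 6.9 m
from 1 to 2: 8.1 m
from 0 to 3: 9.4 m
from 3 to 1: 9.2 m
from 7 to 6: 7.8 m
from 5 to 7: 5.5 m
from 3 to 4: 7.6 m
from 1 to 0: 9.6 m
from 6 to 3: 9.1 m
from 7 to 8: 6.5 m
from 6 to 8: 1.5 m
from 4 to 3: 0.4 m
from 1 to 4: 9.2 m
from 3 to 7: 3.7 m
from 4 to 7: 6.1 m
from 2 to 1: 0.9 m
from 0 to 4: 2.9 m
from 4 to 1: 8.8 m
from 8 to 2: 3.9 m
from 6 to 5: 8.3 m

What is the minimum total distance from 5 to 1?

15.5 m

Running Dijkstra from 5:
5: 0
7: 5.5  (via 5)
8: 12  (via 7)
6: 13.3  (via 7)
0: 15  (via 7)
1: 15.5  (via 0)
Shortest route: 5–7–0–1 = 15.5 m.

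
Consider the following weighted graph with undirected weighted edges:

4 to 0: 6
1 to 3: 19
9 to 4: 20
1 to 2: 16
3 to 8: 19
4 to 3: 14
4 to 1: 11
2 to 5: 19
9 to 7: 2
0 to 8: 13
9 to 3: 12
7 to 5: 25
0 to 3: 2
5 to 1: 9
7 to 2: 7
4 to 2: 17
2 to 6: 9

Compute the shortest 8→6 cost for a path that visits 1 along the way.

Best 8 to 1: 8 → 0 → 4 → 1 costing 30
Shortest 1→6: 1 → 2 → 6 = 25
Total via 1: 30 + 25 = 55.

55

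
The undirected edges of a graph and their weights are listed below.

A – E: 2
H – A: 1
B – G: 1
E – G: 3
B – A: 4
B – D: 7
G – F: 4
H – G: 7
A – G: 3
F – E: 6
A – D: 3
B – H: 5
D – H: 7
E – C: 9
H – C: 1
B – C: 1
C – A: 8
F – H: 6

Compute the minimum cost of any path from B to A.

Enumerating some paths:
B - A: 4 = 4
B - C - H - A: 1+1+1 = 3
Cheapest is B - C - H - A at 3.

3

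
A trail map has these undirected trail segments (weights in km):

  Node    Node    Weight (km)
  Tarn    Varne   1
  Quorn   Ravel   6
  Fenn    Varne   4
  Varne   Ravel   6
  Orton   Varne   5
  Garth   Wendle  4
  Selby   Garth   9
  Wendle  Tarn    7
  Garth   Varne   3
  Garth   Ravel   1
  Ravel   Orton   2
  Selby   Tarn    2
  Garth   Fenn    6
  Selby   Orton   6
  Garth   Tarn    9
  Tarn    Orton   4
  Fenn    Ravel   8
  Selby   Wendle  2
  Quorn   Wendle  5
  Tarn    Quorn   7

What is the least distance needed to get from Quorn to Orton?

8 km

Settle nodes by increasing distance from Quorn:
Quorn: 0
Wendle: 5  (via Quorn)
Ravel: 6  (via Quorn)
Garth: 7  (via Ravel)
Selby: 7  (via Wendle)
Tarn: 7  (via Quorn)
Varne: 8  (via Tarn)
Orton: 8  (via Ravel)
Shortest route: Quorn–Ravel–Orton = 8 km.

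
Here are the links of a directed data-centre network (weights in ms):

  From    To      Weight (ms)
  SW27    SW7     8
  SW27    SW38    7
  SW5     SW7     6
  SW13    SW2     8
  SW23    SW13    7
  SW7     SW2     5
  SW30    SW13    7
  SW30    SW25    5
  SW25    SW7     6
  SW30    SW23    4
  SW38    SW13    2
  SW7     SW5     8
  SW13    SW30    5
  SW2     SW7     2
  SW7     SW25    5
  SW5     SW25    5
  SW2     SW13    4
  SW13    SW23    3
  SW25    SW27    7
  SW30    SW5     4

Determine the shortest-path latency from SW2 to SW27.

Compare a few routes:
SW2 - SW7 - SW25 - SW27: 2+5+7 = 14
SW2 - SW7 - SW5 - SW25 - SW27: 2+8+5+7 = 22
SW2 - SW13 - SW30 - SW25 - SW27: 4+5+5+7 = 21
Cheapest is SW2 - SW7 - SW25 - SW27 at 14 ms.

14 ms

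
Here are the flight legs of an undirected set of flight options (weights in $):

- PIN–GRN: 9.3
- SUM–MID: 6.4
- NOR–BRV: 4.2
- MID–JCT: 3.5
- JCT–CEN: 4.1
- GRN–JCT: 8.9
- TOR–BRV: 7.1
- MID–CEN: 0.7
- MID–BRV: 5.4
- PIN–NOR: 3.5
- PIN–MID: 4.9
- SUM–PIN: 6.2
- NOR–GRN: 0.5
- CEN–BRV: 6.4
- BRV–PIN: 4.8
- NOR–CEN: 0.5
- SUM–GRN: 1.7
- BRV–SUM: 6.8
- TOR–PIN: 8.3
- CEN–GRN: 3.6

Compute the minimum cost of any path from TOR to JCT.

$15.9

Enumerating some paths:
TOR → BRV → NOR → CEN → MID → JCT: 7.1+4.2+0.5+0.7+3.5 = 16
TOR → BRV → NOR → CEN → JCT: 7.1+4.2+0.5+4.1 = 15.9
TOR → BRV → MID → JCT: 7.1+5.4+3.5 = 16
The minimum is $15.9 via TOR → BRV → NOR → CEN → JCT.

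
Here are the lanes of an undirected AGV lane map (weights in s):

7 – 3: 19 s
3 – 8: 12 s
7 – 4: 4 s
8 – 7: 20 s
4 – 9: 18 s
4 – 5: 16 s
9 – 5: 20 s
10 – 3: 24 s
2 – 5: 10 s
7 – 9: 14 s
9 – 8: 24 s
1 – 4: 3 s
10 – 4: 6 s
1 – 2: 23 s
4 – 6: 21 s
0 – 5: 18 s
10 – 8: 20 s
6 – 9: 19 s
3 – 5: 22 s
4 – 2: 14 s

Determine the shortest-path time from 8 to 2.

Enumerating some paths:
8–10–4–2: 20+6+14 = 40
8–7–4–2: 20+4+14 = 38
Cheapest is 8–7–4–2 at 38 s.

38 s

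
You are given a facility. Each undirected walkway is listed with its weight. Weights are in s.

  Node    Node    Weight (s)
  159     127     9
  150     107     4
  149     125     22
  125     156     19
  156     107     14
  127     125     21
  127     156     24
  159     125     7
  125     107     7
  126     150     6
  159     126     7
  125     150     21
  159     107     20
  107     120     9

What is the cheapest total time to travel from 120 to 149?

38 s

Running Dijkstra from 120:
120: 0
107: 9  (via 120)
150: 13  (via 107)
125: 16  (via 107)
126: 19  (via 150)
156: 23  (via 107)
159: 23  (via 125)
127: 32  (via 159)
149: 38  (via 125)
Shortest route: 120 → 107 → 125 → 149 = 38 s.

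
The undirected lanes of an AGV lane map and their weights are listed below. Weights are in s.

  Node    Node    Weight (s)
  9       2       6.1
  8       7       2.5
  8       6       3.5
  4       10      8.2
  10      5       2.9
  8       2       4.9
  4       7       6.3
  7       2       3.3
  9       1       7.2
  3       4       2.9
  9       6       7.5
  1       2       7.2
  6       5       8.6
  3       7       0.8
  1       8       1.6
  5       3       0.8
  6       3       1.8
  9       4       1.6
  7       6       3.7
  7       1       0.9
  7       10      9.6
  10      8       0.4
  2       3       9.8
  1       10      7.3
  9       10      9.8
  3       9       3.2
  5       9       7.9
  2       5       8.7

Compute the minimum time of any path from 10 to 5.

2.9 s

Running Dijkstra from 10:
10: 0
8: 0.4  (via 10)
1: 2  (via 8)
5: 2.9  (via 10)
Shortest route: 10–5 = 2.9 s.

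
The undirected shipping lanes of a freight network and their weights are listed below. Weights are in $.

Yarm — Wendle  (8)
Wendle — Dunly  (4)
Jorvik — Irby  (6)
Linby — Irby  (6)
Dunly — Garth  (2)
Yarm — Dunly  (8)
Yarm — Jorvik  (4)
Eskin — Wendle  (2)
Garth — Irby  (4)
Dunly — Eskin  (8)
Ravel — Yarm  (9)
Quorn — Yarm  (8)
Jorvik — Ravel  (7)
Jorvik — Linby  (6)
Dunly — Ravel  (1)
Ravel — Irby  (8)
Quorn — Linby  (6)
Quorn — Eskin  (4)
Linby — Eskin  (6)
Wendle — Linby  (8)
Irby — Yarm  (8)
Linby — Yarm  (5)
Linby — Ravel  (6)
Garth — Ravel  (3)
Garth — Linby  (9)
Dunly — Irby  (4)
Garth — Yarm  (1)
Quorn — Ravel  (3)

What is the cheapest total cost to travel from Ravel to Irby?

Candidate routes:
Ravel–Dunly–Garth–Irby: 1+2+4 = 7
Ravel–Dunly–Irby: 1+4 = 5
Cheapest is Ravel–Dunly–Irby at $5.

$5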